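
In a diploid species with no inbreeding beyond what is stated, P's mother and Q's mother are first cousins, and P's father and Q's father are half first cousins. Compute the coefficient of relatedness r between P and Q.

0.046875

Independent pedigree routes through distinct common ancestors add.
P and Q are related in two ways: second cousins through their mothers (r = 1/32) and half second cousins through their fathers (r = 1/64).
r = 1/32 + 1/64 = 3/64 = 0.046875.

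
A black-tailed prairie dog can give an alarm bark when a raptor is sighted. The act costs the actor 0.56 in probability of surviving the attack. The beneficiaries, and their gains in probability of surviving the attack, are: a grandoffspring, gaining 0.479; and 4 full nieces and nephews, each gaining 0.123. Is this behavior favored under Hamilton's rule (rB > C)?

No

Hamilton's rule: the trait is favored when the sum of r·B over every recipient exceeds the actor's cost C.
r to a grandoffspring = 1/4 (two parent–offspring links: r = (1/2)^2 = 1/4).
r to a full niece or nephew = 1/4 (full aunt/uncle↔niece/nephew: two paths of length 3 through the shared grandparent pair: r = 2·(1/2)^3 = 1/4).
Summing one r·B term per recipient: 1·0.25·0.479 + 4·0.25·0.123 = 0.24275.
0.24275 < 0.56: the indirect benefit is less than the cost.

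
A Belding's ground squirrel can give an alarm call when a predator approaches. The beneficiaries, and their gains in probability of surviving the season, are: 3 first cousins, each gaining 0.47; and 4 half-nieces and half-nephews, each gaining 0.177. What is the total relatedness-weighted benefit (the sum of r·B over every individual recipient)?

0.26475

r to a first cousin = 1/8 (first cousins share one grandparent pair — two paths of length 4: r = 2·(1/2)^4 = 1/8).
r to a half-niece or half-nephew = 1/8 (half-aunt/uncle↔niece/nephew: one path of length 3: r = (1/2)^3 = 1/8).
Summing one r·B term per recipient: 3·0.125·0.47 + 4·0.125·0.177 = 0.26475.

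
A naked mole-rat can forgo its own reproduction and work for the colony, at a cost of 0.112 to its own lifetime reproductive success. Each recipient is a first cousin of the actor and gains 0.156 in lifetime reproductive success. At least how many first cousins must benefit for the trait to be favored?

r to a first cousin = 1/8 (first cousins share one grandparent pair — two paths of length 4: r = 2·(1/2)^4 = 1/8).
Hamilton's rule: n·r·B > C  ⇒  n > C/(r·B) = 0.112/(0.125·0.156) = 5.744.
The smallest integer exceeding 5.744 is 6.

6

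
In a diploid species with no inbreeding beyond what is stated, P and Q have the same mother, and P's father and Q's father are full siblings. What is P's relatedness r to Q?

0.375

Wright's path rule: contributions from independent ancestry routes add.
P and Q are related in two ways: half-sibs through their shared mother (r = 1/4) and first cousins through their fathers (r = 1/8).
r = 1/4 + 1/8 = 0.375.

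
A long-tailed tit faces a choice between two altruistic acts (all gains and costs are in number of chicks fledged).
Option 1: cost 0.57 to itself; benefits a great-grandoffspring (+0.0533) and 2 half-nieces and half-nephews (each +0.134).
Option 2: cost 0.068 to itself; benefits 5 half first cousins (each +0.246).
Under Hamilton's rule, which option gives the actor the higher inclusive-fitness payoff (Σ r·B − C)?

Option 1: r to a great-grandoffspring = 0.125.
Option 1: r to a half-niece or half-nephew = 0.125.
Option 1: Σ r·B − C = (1·0.125·0.0533 + 2·0.125·0.134) − 0.57 = -0.5298375.
Option 2: r to a half first cousin = 0.0625.
Option 2: Σ r·B − C = (5·0.0625·0.246) − 0.068 = 0.008875.
Option 2 has the higher net inclusive-fitness payoff.

Option 2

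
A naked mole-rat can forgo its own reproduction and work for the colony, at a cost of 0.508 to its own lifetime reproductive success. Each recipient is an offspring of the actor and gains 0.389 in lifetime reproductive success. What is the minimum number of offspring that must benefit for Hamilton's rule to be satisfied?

3

r to an offspring = 0.5 (one parent–offspring link: r = (1/2)^1 = 1/2).
Hamilton's rule: n·r·B > C  ⇒  n > C/(r·B) = 0.508/(0.5·0.389) = 2.612.
The smallest integer exceeding 2.612 is 3.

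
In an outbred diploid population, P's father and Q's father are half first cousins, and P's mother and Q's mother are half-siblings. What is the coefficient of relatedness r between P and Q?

0.078125

Independent pedigree routes through distinct common ancestors add.
P and Q are related in two ways: half second cousins through their fathers (r = 1/64) and half first cousins through their mothers (r = 1/16).
r = 1/64 + 1/16 = 0.078125.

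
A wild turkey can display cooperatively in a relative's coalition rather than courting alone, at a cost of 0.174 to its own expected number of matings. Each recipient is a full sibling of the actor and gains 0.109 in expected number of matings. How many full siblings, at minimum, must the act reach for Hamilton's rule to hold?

r to a full sibling = 1/2 (full sibs share both parents — two paths of length 2: r = 2·(1/2)^2 = 1/2).
Hamilton's rule: n·r·B > C  ⇒  n > C/(r·B) = 0.174/(0.5·0.109) = 3.193.
The smallest integer exceeding 3.193 is 4.

4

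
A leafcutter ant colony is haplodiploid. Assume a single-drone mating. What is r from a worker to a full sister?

Haplodiploid full sisters inherit their father's entire haploid genome identically (contributing 1/2) and on average half of their mother's contribution (1/2 · 1/2 = 1/4); r = 1/2 + 1/4 = 3/4.

0.75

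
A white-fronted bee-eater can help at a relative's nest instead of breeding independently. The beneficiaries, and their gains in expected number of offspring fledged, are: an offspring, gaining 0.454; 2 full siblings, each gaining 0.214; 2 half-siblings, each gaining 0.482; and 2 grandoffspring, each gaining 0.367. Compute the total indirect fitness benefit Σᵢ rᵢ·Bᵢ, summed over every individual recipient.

r to an offspring = 1/2 (one parent–offspring link: r = (1/2)^1 = 1/2).
r to a full sibling = 1/2 (full sibs share both parents — two paths of length 2: r = 2·(1/2)^2 = 1/2).
r to a half-sibling = 1/4 (half-sibs share one parent — one path of length 2: r = (1/2)^2 = 1/4).
r to a grandoffspring = 1/4 (two parent–offspring links: r = (1/2)^2 = 1/4).
Summing one r·B term per recipient: 1·0.5·0.454 + 2·0.5·0.214 + 2·0.25·0.482 + 2·0.25·0.367 = 0.8655.

0.8655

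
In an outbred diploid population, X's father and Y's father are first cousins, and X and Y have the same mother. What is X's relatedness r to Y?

0.28125

Independent pedigree routes through distinct common ancestors add.
X and Y are related in two ways: second cousins through their fathers (r = 1/32) and half-sibs through their shared mother (r = 1/4).
r = 1/32 + 1/4 = 9/32 = 0.28125.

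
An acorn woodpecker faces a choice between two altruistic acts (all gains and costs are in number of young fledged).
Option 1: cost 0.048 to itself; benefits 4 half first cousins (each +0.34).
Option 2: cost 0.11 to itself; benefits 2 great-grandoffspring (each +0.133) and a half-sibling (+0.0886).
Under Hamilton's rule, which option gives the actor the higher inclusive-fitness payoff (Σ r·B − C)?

Option 1

Option 1: r to a half first cousin = 0.0625.
Option 1: Σ r·B − C = (4·0.0625·0.34) − 0.048 = 0.037.
Option 2: r to a great-grandoffspring = 0.125.
Option 2: r to a half-sibling = 0.25.
Option 2: Σ r·B − C = (2·0.125·0.133 + 1·0.25·0.0886) − 0.11 = -0.0546.
Option 1 has the higher net inclusive-fitness payoff.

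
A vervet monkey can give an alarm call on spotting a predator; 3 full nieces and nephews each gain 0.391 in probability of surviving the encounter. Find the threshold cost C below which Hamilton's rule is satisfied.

0.29325

r to a full niece or nephew = 0.25 (full aunt/uncle↔niece/nephew: two paths of length 3 through the shared grandparent pair: r = 2·(1/2)^3 = 1/4).
Hamilton's rule: n·r·B > C, so the trait is favored while C < n·r·B = 3·0.25·0.391 = 0.29325.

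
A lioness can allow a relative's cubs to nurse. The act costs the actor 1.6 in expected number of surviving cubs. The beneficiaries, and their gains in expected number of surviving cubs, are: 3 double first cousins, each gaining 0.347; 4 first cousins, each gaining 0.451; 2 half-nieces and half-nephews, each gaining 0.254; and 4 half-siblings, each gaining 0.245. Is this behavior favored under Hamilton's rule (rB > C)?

Hamilton's rule: the trait is favored when the sum of r·B over every recipient exceeds the actor's cost C.
r to a double first cousin = 0.25 (double first cousins share both grandparent pairs — four paths of length 4: r = 4·(1/2)^4 = 1/4).
r to a first cousin = 0.125 (first cousins share one grandparent pair — two paths of length 4: r = 2·(1/2)^4 = 1/8).
r to a half-niece or half-nephew = 1/8 (half-aunt/uncle↔niece/nephew: one path of length 3: r = (1/2)^3 = 1/8).
r to a half-sibling = 0.25 (half-sibs share one parent — one path of length 2: r = (1/2)^2 = 1/4).
Summing one r·B term per recipient: 3·0.25·0.347 + 4·0.125·0.451 + 2·0.125·0.254 + 4·0.25·0.245 = 0.79425.
0.79425 < 1.6: the indirect benefit is less than the cost.

No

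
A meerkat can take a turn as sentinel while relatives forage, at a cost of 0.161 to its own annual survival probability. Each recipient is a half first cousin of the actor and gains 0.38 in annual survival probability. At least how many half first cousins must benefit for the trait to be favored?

7

r to a half first cousin = 0.0625 (half first cousins share one grandparent — one path of length 4: r = (1/2)^4 = 1/16).
Hamilton's rule: n·r·B > C  ⇒  n > C/(r·B) = 0.161/(0.0625·0.38) = 6.779.
The smallest integer exceeding 6.779 is 7.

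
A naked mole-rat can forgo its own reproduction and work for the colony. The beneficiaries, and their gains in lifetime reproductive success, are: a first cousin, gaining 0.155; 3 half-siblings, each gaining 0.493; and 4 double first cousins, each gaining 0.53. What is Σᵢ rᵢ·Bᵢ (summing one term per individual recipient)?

0.919125

r to a first cousin = 0.125 (first cousins share one grandparent pair — two paths of length 4: r = 2·(1/2)^4 = 1/8).
r to a half-sibling = 1/4 (half-sibs share one parent — one path of length 2: r = (1/2)^2 = 1/4).
r to a double first cousin = 0.25 (double first cousins share both grandparent pairs — four paths of length 4: r = 4·(1/2)^4 = 1/4).
Summing one r·B term per recipient: 1·0.125·0.155 + 3·0.25·0.493 + 4·0.25·0.53 = 0.919125.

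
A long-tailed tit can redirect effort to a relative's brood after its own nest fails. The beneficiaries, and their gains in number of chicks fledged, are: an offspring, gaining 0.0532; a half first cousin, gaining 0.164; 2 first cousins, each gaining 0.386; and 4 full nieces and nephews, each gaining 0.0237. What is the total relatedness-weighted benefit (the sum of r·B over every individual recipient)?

r to an offspring = 0.5 (one parent–offspring link: r = (1/2)^1 = 1/2).
r to a half first cousin = 1/16 (half first cousins share one grandparent — one path of length 4: r = (1/2)^4 = 1/16).
r to a first cousin = 0.125 (first cousins share one grandparent pair — two paths of length 4: r = 2·(1/2)^4 = 1/8).
r to a full niece or nephew = 1/4 (full aunt/uncle↔niece/nephew: two paths of length 3 through the shared grandparent pair: r = 2·(1/2)^3 = 1/4).
Summing one r·B term per recipient: 1·0.5·0.0532 + 1·0.0625·0.164 + 2·0.125·0.386 + 4·0.25·0.0237 = 0.15705.

0.15705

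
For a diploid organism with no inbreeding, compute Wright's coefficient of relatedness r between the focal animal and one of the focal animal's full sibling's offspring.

0.25

Each parent–offspring link contributes a factor of 1/2, and independent paths through distinct common ancestors add.
Full aunt/uncle↔niece/nephew: two paths of length 3 through the shared grandparent pair: r = 2·(1/2)^3 = 1/4.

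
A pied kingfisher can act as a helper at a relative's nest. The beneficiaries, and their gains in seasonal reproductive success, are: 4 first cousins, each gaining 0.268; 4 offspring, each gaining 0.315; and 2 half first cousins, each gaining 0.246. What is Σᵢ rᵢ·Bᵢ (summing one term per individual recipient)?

0.79475

r to a first cousin = 0.125 (first cousins share one grandparent pair — two paths of length 4: r = 2·(1/2)^4 = 1/8).
r to an offspring = 1/2 (one parent–offspring link: r = (1/2)^1 = 1/2).
r to a half first cousin = 1/16 (half first cousins share one grandparent — one path of length 4: r = (1/2)^4 = 1/16).
Summing one r·B term per recipient: 4·0.125·0.268 + 4·0.5·0.315 + 2·0.0625·0.246 = 0.79475.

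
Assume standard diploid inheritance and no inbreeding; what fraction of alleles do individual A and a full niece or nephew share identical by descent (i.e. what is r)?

Full aunt/uncle↔niece/nephew: two paths of length 3 through the shared grandparent pair: r = 2·(1/2)^3 = 1/4.

0.25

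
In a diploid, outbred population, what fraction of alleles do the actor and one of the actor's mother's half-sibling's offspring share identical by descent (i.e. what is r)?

0.0625

Each parent–offspring link contributes a factor of 1/2, and independent paths through distinct common ancestors add.
Half first cousins share one grandparent — one path of length 4: r = (1/2)^4 = 1/16.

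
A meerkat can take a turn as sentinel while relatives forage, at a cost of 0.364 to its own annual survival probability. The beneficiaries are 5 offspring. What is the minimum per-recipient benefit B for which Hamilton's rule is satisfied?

0.1456

r to an offspring = 0.5 (one parent–offspring link: r = (1/2)^1 = 1/2).
Hamilton's rule with n recipients of equal r: n·r·B > C, so B > C/(n·r) = 0.364/(5·0.5) = 0.1456.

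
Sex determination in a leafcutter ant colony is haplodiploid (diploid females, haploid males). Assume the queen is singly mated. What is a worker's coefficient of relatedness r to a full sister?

Haplodiploid full sisters inherit their father's entire haploid genome identically (contributing 1/2) and on average half of their mother's contribution (1/2 · 1/2 = 1/4); r = 1/2 + 1/4 = 3/4.

0.75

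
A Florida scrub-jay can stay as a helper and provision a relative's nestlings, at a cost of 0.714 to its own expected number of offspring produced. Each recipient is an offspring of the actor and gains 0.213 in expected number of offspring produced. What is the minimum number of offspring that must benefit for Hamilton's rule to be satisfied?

7

r to an offspring = 1/2 (one parent–offspring link: r = (1/2)^1 = 1/2).
Hamilton's rule: n·r·B > C  ⇒  n > C/(r·B) = 0.714/(0.5·0.213) = 6.704.
The smallest integer exceeding 6.704 is 7.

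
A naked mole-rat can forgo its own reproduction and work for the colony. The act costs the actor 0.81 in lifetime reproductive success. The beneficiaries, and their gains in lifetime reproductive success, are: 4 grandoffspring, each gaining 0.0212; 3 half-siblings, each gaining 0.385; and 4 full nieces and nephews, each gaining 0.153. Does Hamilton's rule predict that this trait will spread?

Hamilton's rule: the trait is favored when the sum of r·B over every recipient exceeds the actor's cost C.
r to a grandoffspring = 0.25 (two parent–offspring links: r = (1/2)^2 = 1/4).
r to a half-sibling = 0.25 (half-sibs share one parent — one path of length 2: r = (1/2)^2 = 1/4).
r to a full niece or nephew = 1/4 (full aunt/uncle↔niece/nephew: two paths of length 3 through the shared grandparent pair: r = 2·(1/2)^3 = 1/4).
Summing one r·B term per recipient: 4·0.25·0.0212 + 3·0.25·0.385 + 4·0.25·0.153 = 0.46295.
0.46295 < 0.81: the indirect benefit is less than the cost.

No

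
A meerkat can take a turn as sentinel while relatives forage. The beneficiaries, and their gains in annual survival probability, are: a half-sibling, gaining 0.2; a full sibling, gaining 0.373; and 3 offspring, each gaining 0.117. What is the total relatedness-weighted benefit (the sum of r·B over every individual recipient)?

0.412

r to a half-sibling = 0.25 (half-sibs share one parent — one path of length 2: r = (1/2)^2 = 1/4).
r to a full sibling = 1/2 (full sibs share both parents — two paths of length 2: r = 2·(1/2)^2 = 1/2).
r to an offspring = 1/2 (one parent–offspring link: r = (1/2)^1 = 1/2).
Summing one r·B term per recipient: 1·0.25·0.2 + 1·0.5·0.373 + 3·0.5·0.117 = 0.412.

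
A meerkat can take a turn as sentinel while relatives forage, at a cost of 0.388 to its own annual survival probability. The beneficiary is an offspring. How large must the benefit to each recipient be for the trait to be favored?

0.776

r to an offspring = 0.5 (one parent–offspring link: r = (1/2)^1 = 1/2).
Hamilton's rule with n recipients of equal r: n·r·B > C, so B > C/(n·r) = 0.388/(1·0.5) = 0.776.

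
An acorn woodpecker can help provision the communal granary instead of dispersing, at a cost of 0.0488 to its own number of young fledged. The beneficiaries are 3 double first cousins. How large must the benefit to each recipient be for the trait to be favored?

0.0651

r to a double first cousin = 0.25 (double first cousins share both grandparent pairs — four paths of length 4: r = 4·(1/2)^4 = 1/4).
Hamilton's rule with n recipients of equal r: n·r·B > C, so B > C/(n·r) = 0.0488/(3·0.25) = 0.0651.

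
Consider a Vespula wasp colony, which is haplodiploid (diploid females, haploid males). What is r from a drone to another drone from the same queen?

Haploid brothers each carry a random half of the queen's diploid genome, so on average they share half: r = 1/2.

0.5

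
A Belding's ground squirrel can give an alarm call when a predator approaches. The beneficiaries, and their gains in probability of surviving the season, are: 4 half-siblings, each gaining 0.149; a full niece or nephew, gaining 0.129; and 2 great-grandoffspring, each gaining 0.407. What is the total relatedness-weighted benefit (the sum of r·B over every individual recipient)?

r to a half-sibling = 0.25 (half-sibs share one parent — one path of length 2: r = (1/2)^2 = 1/4).
r to a full niece or nephew = 1/4 (full aunt/uncle↔niece/nephew: two paths of length 3 through the shared grandparent pair: r = 2·(1/2)^3 = 1/4).
r to a great-grandoffspring = 0.125 (three parent–offspring links: r = (1/2)^3 = 1/8).
Summing one r·B term per recipient: 4·0.25·0.149 + 1·0.25·0.129 + 2·0.125·0.407 = 0.283.

0.283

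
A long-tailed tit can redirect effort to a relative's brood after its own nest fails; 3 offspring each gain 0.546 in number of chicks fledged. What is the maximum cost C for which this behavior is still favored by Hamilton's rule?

0.819

r to an offspring = 0.5 (one parent–offspring link: r = (1/2)^1 = 1/2).
Hamilton's rule: n·r·B > C, so the trait is favored while C < n·r·B = 3·0.5·0.546 = 0.819.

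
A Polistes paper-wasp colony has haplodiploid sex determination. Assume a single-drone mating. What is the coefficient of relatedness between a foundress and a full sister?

Haplodiploid full sisters inherit their father's entire haploid genome identically (contributing 1/2) and on average half of their mother's contribution (1/2 · 1/2 = 1/4); r = 1/2 + 1/4 = 3/4.

0.75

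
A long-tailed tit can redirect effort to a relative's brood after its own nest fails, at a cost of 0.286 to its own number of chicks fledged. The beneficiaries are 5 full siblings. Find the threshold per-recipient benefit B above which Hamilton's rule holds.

0.1144

r to a full sibling = 0.5 (full sibs share both parents — two paths of length 2: r = 2·(1/2)^2 = 1/2).
Hamilton's rule with n recipients of equal r: n·r·B > C, so B > C/(n·r) = 0.286/(5·0.5) = 0.1144.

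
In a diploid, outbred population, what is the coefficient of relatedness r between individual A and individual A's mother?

Each parent–offspring link contributes a factor of 1/2, and independent paths through distinct common ancestors add.
One parent–offspring link: r = (1/2)^1 = 1/2.

0.5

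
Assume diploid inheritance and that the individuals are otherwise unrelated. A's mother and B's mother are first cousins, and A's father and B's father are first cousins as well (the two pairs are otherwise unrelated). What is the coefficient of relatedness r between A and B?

0.0625

Wright's path rule: contributions from independent ancestry routes add.
A and B are related in two ways: second cousins through their mothers (r = 1/32) and second cousins through their fathers (r = 1/32).
r = 1/32 + 1/32 = 0.0625.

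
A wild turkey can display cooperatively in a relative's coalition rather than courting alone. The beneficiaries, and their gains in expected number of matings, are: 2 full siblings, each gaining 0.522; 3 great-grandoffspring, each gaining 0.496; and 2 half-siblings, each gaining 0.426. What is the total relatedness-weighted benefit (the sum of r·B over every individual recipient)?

r to a full sibling = 1/2 (full sibs share both parents — two paths of length 2: r = 2·(1/2)^2 = 1/2).
r to a great-grandoffspring = 0.125 (three parent–offspring links: r = (1/2)^3 = 1/8).
r to a half-sibling = 0.25 (half-sibs share one parent — one path of length 2: r = (1/2)^2 = 1/4).
Summing one r·B term per recipient: 2·0.5·0.522 + 3·0.125·0.496 + 2·0.25·0.426 = 0.921.

0.921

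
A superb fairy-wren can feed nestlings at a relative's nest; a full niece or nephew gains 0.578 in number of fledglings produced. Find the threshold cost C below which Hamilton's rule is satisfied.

0.1445

r to a full niece or nephew = 1/4 (full aunt/uncle↔niece/nephew: two paths of length 3 through the shared grandparent pair: r = 2·(1/2)^3 = 1/4).
Hamilton's rule: n·r·B > C, so the trait is favored while C < n·r·B = 1·0.25·0.578 = 0.1445.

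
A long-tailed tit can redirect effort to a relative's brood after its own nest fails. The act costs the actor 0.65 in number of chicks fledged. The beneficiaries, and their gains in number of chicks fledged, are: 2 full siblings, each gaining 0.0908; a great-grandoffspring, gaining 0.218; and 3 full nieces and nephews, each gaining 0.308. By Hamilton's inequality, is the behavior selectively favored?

No

Hamilton's rule: the trait is favored when the sum of r·B over every recipient exceeds the actor's cost C.
r to a full sibling = 1/2 (full sibs share both parents — two paths of length 2: r = 2·(1/2)^2 = 1/2).
r to a great-grandoffspring = 0.125 (three parent–offspring links: r = (1/2)^3 = 1/8).
r to a full niece or nephew = 0.25 (full aunt/uncle↔niece/nephew: two paths of length 3 through the shared grandparent pair: r = 2·(1/2)^3 = 1/4).
Summing one r·B term per recipient: 2·0.5·0.0908 + 1·0.125·0.218 + 3·0.25·0.308 = 0.34905.
0.34905 < 0.65: the indirect benefit is less than the cost.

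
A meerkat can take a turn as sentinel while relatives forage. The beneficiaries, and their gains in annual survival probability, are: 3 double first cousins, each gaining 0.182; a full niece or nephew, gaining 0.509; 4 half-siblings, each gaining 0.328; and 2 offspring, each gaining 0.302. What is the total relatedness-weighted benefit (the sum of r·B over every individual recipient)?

0.89375

r to a double first cousin = 1/4 (double first cousins share both grandparent pairs — four paths of length 4: r = 4·(1/2)^4 = 1/4).
r to a full niece or nephew = 1/4 (full aunt/uncle↔niece/nephew: two paths of length 3 through the shared grandparent pair: r = 2·(1/2)^3 = 1/4).
r to a half-sibling = 0.25 (half-sibs share one parent — one path of length 2: r = (1/2)^2 = 1/4).
r to an offspring = 1/2 (one parent–offspring link: r = (1/2)^1 = 1/2).
Summing one r·B term per recipient: 3·0.25·0.182 + 1·0.25·0.509 + 4·0.25·0.328 + 2·0.5·0.302 = 0.89375.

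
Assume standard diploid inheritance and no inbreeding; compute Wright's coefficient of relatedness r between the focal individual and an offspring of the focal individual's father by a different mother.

0.25

Each parent–offspring link contributes a factor of 1/2, and independent paths through distinct common ancestors add.
Half-sibs share one parent — one path of length 2: r = (1/2)^2 = 1/4.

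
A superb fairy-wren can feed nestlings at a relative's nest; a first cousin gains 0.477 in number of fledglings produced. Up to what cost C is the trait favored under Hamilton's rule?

0.059625

r to a first cousin = 0.125 (first cousins share one grandparent pair — two paths of length 4: r = 2·(1/2)^4 = 1/8).
Hamilton's rule: n·r·B > C, so the trait is favored while C < n·r·B = 1·0.125·0.477 = 0.059625.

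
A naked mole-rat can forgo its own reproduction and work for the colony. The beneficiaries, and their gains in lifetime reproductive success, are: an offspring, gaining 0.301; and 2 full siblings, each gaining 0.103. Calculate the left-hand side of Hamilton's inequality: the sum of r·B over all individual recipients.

0.2535

r to an offspring = 0.5 (one parent–offspring link: r = (1/2)^1 = 1/2).
r to a full sibling = 1/2 (full sibs share both parents — two paths of length 2: r = 2·(1/2)^2 = 1/2).
Summing one r·B term per recipient: 1·0.5·0.301 + 2·0.5·0.103 = 0.2535.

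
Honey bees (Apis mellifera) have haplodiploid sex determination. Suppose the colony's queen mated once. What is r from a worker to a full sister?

Haplodiploid full sisters inherit their father's entire haploid genome identically (contributing 1/2) and on average half of their mother's contribution (1/2 · 1/2 = 1/4); r = 1/2 + 1/4 = 3/4.

0.75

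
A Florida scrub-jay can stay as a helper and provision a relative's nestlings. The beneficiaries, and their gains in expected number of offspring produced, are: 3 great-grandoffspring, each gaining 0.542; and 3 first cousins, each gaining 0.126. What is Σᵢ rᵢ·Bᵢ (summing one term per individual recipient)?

r to a great-grandoffspring = 0.125 (three parent–offspring links: r = (1/2)^3 = 1/8).
r to a first cousin = 0.125 (first cousins share one grandparent pair — two paths of length 4: r = 2·(1/2)^4 = 1/8).
Summing one r·B term per recipient: 3·0.125·0.542 + 3·0.125·0.126 = 0.2505.

0.2505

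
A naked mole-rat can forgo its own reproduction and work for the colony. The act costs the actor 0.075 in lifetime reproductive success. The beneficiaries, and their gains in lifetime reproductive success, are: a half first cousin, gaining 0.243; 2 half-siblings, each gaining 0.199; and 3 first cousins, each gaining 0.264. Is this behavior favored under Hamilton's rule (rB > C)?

Yes

Hamilton's rule: the trait is favored when the sum of r·B over every recipient exceeds the actor's cost C.
r to a half first cousin = 0.0625 (half first cousins share one grandparent — one path of length 4: r = (1/2)^4 = 1/16).
r to a half-sibling = 0.25 (half-sibs share one parent — one path of length 2: r = (1/2)^2 = 1/4).
r to a first cousin = 0.125 (first cousins share one grandparent pair — two paths of length 4: r = 2·(1/2)^4 = 1/8).
Summing one r·B term per recipient: 1·0.0625·0.243 + 2·0.25·0.199 + 3·0.125·0.264 = 0.2136875.
0.2136875 > 0.075: the indirect benefit exceeds the cost.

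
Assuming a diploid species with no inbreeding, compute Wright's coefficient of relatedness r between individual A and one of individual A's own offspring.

0.5

Each parent–offspring link contributes a factor of 1/2, and independent paths through distinct common ancestors add.
One parent–offspring link: r = (1/2)^1 = 1/2.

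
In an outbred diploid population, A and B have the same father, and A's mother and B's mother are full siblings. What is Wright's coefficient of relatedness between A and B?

0.375

With two independent routes of shared ancestry, r is the sum of the two contributions.
A and B are related in two ways: half-sibs through their shared father (r = 1/4) and first cousins through their mothers (r = 1/8).
r = 1/4 + 1/8 = 0.375.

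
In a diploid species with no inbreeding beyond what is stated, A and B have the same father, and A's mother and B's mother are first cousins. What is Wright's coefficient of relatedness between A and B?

Relatedness sums over independent paths through distinct common ancestors.
A and B are related in two ways: half-sibs through their shared father (r = 1/4) and second cousins through their mothers (r = 1/32).
r = 1/4 + 1/32 = 9/32 = 0.28125.

0.28125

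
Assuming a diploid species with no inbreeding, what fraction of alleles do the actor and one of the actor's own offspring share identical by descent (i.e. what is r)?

Each parent–offspring link contributes a factor of 1/2, and independent paths through distinct common ancestors add.
One parent–offspring link: r = (1/2)^1 = 1/2.

0.5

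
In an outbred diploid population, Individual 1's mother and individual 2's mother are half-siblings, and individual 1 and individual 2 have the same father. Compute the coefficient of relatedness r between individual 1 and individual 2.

Wright's path rule: contributions from independent ancestry routes add.
Individual 1 and individual 2 are related in two ways: half first cousins through their mothers (r = 1/16) and half-sibs through their shared father (r = 1/4).
r = 1/16 + 1/4 = 0.3125.

0.3125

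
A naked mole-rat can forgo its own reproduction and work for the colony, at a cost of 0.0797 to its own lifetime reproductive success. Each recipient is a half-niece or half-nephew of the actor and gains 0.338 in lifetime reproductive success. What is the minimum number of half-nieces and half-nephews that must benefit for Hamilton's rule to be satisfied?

r to a half-niece or half-nephew = 1/8 (half-aunt/uncle↔niece/nephew: one path of length 3: r = (1/2)^3 = 1/8).
Hamilton's rule: n·r·B > C  ⇒  n > C/(r·B) = 0.0797/(0.125·0.338) = 1.886.
The smallest integer exceeding 1.886 is 2.

2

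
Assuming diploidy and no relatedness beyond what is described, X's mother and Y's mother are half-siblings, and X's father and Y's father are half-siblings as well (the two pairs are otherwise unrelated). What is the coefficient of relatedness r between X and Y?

0.125

Independent pedigree routes through distinct common ancestors add.
X and Y are related in two ways: half first cousins through their mothers (r = 1/16) and half first cousins through their fathers (r = 1/16).
r = 1/16 + 1/16 = 0.125.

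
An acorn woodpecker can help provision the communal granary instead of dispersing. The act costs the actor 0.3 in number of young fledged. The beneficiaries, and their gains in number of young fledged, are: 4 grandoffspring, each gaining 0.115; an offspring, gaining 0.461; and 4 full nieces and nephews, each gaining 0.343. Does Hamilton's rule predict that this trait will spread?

Yes

Hamilton's rule: the trait is favored when the sum of r·B over every recipient exceeds the actor's cost C.
r to a grandoffspring = 0.25 (two parent–offspring links: r = (1/2)^2 = 1/4).
r to an offspring = 0.5 (one parent–offspring link: r = (1/2)^1 = 1/2).
r to a full niece or nephew = 0.25 (full aunt/uncle↔niece/nephew: two paths of length 3 through the shared grandparent pair: r = 2·(1/2)^3 = 1/4).
Summing one r·B term per recipient: 4·0.25·0.115 + 1·0.5·0.461 + 4·0.25·0.343 = 0.6885.
0.6885 > 0.3: the indirect benefit exceeds the cost.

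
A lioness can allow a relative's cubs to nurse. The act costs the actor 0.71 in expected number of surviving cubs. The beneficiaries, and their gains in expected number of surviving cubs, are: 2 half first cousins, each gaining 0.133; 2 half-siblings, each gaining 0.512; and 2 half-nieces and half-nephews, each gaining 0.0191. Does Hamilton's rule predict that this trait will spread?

Hamilton's rule: the trait is favored when the sum of r·B over every recipient exceeds the actor's cost C.
r to a half first cousin = 0.0625 (half first cousins share one grandparent — one path of length 4: r = (1/2)^4 = 1/16).
r to a half-sibling = 1/4 (half-sibs share one parent — one path of length 2: r = (1/2)^2 = 1/4).
r to a half-niece or half-nephew = 1/8 (half-aunt/uncle↔niece/nephew: one path of length 3: r = (1/2)^3 = 1/8).
Summing one r·B term per recipient: 2·0.0625·0.133 + 2·0.25·0.512 + 2·0.125·0.0191 = 0.2774.
0.2774 < 0.71: the indirect benefit is less than the cost.

No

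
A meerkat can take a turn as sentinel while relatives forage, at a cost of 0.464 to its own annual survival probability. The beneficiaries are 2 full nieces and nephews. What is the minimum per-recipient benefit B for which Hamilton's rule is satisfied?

r to a full niece or nephew = 0.25 (full aunt/uncle↔niece/nephew: two paths of length 3 through the shared grandparent pair: r = 2·(1/2)^3 = 1/4).
Hamilton's rule with n recipients of equal r: n·r·B > C, so B > C/(n·r) = 0.464/(2·0.25) = 0.928.

0.928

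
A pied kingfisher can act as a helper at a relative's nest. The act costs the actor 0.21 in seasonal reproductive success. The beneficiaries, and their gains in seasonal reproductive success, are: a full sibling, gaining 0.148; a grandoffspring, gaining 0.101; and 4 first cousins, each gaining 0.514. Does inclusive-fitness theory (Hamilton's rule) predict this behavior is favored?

Hamilton's rule: the trait is favored when the sum of r·B over every recipient exceeds the actor's cost C.
r to a full sibling = 1/2 (full sibs share both parents — two paths of length 2: r = 2·(1/2)^2 = 1/2).
r to a grandoffspring = 1/4 (two parent–offspring links: r = (1/2)^2 = 1/4).
r to a first cousin = 1/8 (first cousins share one grandparent pair — two paths of length 4: r = 2·(1/2)^4 = 1/8).
Summing one r·B term per recipient: 1·0.5·0.148 + 1·0.25·0.101 + 4·0.125·0.514 = 0.35625.
0.35625 > 0.21: the indirect benefit exceeds the cost.

Yes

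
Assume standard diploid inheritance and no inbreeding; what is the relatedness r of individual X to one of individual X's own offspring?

Each parent–offspring link contributes a factor of 1/2, and independent paths through distinct common ancestors add.
One parent–offspring link: r = (1/2)^1 = 1/2.

0.5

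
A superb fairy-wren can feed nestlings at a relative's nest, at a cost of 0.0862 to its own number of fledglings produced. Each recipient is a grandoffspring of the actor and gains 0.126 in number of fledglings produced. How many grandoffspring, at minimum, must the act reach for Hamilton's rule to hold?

r to a grandoffspring = 0.25 (two parent–offspring links: r = (1/2)^2 = 1/4).
Hamilton's rule: n·r·B > C  ⇒  n > C/(r·B) = 0.0862/(0.25·0.126) = 2.737.
The smallest integer exceeding 2.737 is 3.

3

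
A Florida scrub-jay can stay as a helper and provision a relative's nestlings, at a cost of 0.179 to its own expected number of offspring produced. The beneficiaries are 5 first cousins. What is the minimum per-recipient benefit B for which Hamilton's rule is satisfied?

r to a first cousin = 0.125 (first cousins share one grandparent pair — two paths of length 4: r = 2·(1/2)^4 = 1/8).
Hamilton's rule with n recipients of equal r: n·r·B > C, so B > C/(n·r) = 0.179/(5·0.125) = 0.2864.

0.2864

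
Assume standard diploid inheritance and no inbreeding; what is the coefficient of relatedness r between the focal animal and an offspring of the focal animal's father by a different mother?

0.25

Each parent–offspring link contributes a factor of 1/2, and independent paths through distinct common ancestors add.
Half-sibs share one parent — one path of length 2: r = (1/2)^2 = 1/4.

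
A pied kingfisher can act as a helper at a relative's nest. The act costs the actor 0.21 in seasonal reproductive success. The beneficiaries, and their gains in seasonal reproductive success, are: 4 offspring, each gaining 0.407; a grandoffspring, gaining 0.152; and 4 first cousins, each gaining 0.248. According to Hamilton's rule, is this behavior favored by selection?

Yes

Hamilton's rule: the trait is favored when the sum of r·B over every recipient exceeds the actor's cost C.
r to an offspring = 1/2 (one parent–offspring link: r = (1/2)^1 = 1/2).
r to a grandoffspring = 1/4 (two parent–offspring links: r = (1/2)^2 = 1/4).
r to a first cousin = 1/8 (first cousins share one grandparent pair — two paths of length 4: r = 2·(1/2)^4 = 1/8).
Summing one r·B term per recipient: 4·0.5·0.407 + 1·0.25·0.152 + 4·0.125·0.248 = 0.976.
0.976 > 0.21: the indirect benefit exceeds the cost.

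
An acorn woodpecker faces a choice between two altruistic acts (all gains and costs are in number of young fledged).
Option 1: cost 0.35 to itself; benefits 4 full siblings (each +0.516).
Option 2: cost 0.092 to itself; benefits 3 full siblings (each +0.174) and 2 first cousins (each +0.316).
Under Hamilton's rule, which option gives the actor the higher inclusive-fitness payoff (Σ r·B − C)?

Option 1: r to a full sibling = 0.5.
Option 1: Σ r·B − C = (4·0.5·0.516) − 0.35 = 0.682.
Option 2: r to a full sibling = 0.5.
Option 2: r to a first cousin = 0.125.
Option 2: Σ r·B − C = (3·0.5·0.174 + 2·0.125·0.316) − 0.092 = 0.248.
Option 1 has the higher net inclusive-fitness payoff.

Option 1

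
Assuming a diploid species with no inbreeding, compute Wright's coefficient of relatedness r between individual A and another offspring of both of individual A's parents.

Each parent–offspring link contributes a factor of 1/2, and independent paths through distinct common ancestors add.
Full sibs share both parents — two paths of length 2: r = 2·(1/2)^2 = 1/2.

0.5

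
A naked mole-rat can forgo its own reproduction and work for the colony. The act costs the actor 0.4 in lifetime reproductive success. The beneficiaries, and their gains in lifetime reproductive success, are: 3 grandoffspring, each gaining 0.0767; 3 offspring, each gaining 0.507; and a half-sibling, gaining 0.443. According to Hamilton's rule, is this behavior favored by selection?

Yes

Hamilton's rule: the trait is favored when the sum of r·B over every recipient exceeds the actor's cost C.
r to a grandoffspring = 0.25 (two parent–offspring links: r = (1/2)^2 = 1/4).
r to an offspring = 0.5 (one parent–offspring link: r = (1/2)^1 = 1/2).
r to a half-sibling = 1/4 (half-sibs share one parent — one path of length 2: r = (1/2)^2 = 1/4).
Summing one r·B term per recipient: 3·0.25·0.0767 + 3·0.5·0.507 + 1·0.25·0.443 = 0.928775.
0.928775 > 0.4: the indirect benefit exceeds the cost.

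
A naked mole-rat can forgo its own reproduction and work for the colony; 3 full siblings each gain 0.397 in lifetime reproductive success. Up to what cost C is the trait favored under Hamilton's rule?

r to a full sibling = 1/2 (full sibs share both parents — two paths of length 2: r = 2·(1/2)^2 = 1/2).
Hamilton's rule: n·r·B > C, so the trait is favored while C < n·r·B = 3·0.5·0.397 = 0.5955.

0.5955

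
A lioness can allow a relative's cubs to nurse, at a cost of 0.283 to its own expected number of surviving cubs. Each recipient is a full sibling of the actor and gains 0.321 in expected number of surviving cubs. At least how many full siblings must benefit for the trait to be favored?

r to a full sibling = 1/2 (full sibs share both parents — two paths of length 2: r = 2·(1/2)^2 = 1/2).
Hamilton's rule: n·r·B > C  ⇒  n > C/(r·B) = 0.283/(0.5·0.321) = 1.763.
The smallest integer exceeding 1.763 is 2.

2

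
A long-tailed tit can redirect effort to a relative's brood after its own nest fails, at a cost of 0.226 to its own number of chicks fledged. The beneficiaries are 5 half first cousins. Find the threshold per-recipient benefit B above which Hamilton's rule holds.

r to a half first cousin = 1/16 (half first cousins share one grandparent — one path of length 4: r = (1/2)^4 = 1/16).
Hamilton's rule with n recipients of equal r: n·r·B > C, so B > C/(n·r) = 0.226/(5·0.0625) = 0.7232.

0.7232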